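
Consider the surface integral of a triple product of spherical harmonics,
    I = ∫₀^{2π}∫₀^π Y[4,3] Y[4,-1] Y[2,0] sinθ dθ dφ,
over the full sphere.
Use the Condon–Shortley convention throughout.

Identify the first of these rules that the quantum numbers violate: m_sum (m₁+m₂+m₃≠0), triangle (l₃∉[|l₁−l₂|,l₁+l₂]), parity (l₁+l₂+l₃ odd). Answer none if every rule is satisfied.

Σmᵢ = 2  ✗
l₃∈[|l₁−l₂|,l₁+l₂]=[0,8], have l₃=2
Σlᵢ = 10 ⇒ even

m_sum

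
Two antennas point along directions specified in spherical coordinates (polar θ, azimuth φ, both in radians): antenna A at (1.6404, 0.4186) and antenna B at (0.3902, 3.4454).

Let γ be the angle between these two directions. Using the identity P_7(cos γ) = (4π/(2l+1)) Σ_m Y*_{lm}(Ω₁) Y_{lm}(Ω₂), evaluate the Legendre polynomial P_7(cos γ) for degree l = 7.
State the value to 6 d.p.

Expand P_7 via completeness: Σ_{m} conj(Y_{7,m}) at Ω₁ times Y_{7,m} at Ω₂ —
  [-7]  conj(Y_{7,-7})(Ω₁) = -0.480682+0.103154i ; Y_{7,-7}(Ω₂) = +0.000304+0.000489i ; Δ = -0.000197-0.000204i
  [-6]  conj(Y_{7,-6})(Ω₁) = +0.103624-0.075553i ; Y_{7,-6}(Ω₂) = -0.001307-0.005075i ; Δ = -0.000519-0.000427i
  [-5]  conj(Y_{7,-5})(Ω₁) = +0.169446-0.294437i ; Y_{7,-5}(Ω₂) = -0.001530+0.029525i ; Δ = +0.008434+0.005453i
  [-4]  conj(Y_{7,-4})(Ω₁) = -0.015353+0.147662i ; Y_{7,-4}(Ω₂) = +0.040156-0.108136i ; Δ = +0.015351+0.007590i
  [-3]  conj(Y_{7,-3})(Ω₁) = +0.091333+0.280295i ; Y_{7,-3}(Ω₂) = -0.190838+0.246210i ; Δ = -0.086441-0.031004i
  [-2]  conj(Y_{7,-2})(Ω₁) = -0.104921-0.116396i ; Y_{7,-2}(Ω₂) = +0.438803-0.305132i ; Δ = -0.081556-0.019060i
  [-1]  conj(Y_{7,-1})(Ω₁) = -0.253746-0.112890i ; Y_{7,-1}(Ω₂) = -0.388936+0.121936i ; Δ = +0.112456+0.012966i
  [+0]  conj(Y_{7,0})(Ω₁) = +0.159056-0.000000i ; Y_{7,0}(Ω₂) = -0.259969+0.000000i ; Δ = -0.041350+0.000000i
  [+1]  conj(Y_{7,1})(Ω₁) = +0.253746-0.112890i ; Y_{7,1}(Ω₂) = +0.388936+0.121936i ; Δ = +0.112456-0.012966i
  [+2]  conj(Y_{7,2})(Ω₁) = -0.104921+0.116396i ; Y_{7,2}(Ω₂) = +0.438803+0.305132i ; Δ = -0.081556+0.019060i
  [+3]  conj(Y_{7,3})(Ω₁) = -0.091333+0.280295i ; Y_{7,3}(Ω₂) = +0.190838+0.246210i ; Δ = -0.086441+0.031004i
  [+4]  conj(Y_{7,4})(Ω₁) = -0.015353-0.147662i ; Y_{7,4}(Ω₂) = +0.040156+0.108136i ; Δ = +0.015351-0.007590i
  [+5]  conj(Y_{7,5})(Ω₁) = -0.169446-0.294437i ; Y_{7,5}(Ω₂) = +0.001530+0.029525i ; Δ = +0.008434-0.005453i
  [+6]  conj(Y_{7,6})(Ω₁) = +0.103624+0.075553i ; Y_{7,6}(Ω₂) = -0.001307+0.005075i ; Δ = -0.000519+0.000427i
  [+7]  conj(Y_{7,7})(Ω₁) = +0.480682+0.103154i ; Y_{7,7}(Ω₂) = -0.000304+0.000489i ; Δ = -0.000197+0.000204i
Accumulated sum -0.106292-0.000000i; after 4π/(2l+1) scaling, -0.089047-0.000000i ⇒ P_7 = -0.089047

-0.089047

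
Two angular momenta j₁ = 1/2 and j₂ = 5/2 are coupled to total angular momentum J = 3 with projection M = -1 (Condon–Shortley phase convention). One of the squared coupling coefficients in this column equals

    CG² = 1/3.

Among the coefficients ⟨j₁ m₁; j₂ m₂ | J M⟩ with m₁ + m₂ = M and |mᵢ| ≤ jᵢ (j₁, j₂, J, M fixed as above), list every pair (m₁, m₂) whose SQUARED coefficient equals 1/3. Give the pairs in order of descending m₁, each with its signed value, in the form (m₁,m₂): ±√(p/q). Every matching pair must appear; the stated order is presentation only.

Admissible pairs with m₁+m₂ = M = -1: (-1/2,-1/2), (1/2,-3/2)
  (m₁,m₂)=(1/2,-3/2): CG² = 1/3, CG = +√(1/3)   ← matches the target
  (m₁,m₂)=(-1/2,-1/2): CG² = 2/3, CG = +√(2/3)
Pairs with CG² = 1/3: (1/2,-3/2): +√(1/3)

(1/2,-3/2): +√(1/3)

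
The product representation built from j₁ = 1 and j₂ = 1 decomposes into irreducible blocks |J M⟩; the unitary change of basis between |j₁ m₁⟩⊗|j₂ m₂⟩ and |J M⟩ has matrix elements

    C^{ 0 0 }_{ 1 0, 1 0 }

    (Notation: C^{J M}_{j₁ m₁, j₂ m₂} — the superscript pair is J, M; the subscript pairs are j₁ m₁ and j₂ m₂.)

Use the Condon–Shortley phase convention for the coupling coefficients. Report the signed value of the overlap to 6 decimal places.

-0.577350

j₁+j₂−J=2  J+j₁−j₂=0  J−j₁+j₂=0  j₁+j₂+J+1=3
(j₁±m₁, j₂±m₂, J±M) = (1,1,1,1,0,0)
P² = 1/3
sum k=1..1:
  [1] −1/1 = -1
S = -1
C² = P²·S² = 1/3 ; C = -0.577350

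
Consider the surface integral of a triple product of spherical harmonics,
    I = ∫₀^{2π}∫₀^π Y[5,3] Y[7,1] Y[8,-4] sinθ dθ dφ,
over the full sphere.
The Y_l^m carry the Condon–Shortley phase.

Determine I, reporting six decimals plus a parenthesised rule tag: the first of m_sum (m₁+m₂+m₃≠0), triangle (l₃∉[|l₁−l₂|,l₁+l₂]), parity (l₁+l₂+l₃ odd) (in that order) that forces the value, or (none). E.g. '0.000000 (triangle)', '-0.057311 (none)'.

m-sum 0 ✓  L=20 even ✓  2≤8≤12 ✓
Π(2lᵢ+1) = 11×15×17 = 2805
triangle coeff Δ(5,7,8) = 1/814773960
Σ_t [0,4]: t=0:+1/87091200 t=1:−1/4976640 t=2:+1/2073600 t=3:−1/4976640 t=4:+1/87091200 = 1/9676800
(3j)²=360/46189 [(5 7 8; 0 0 0)], sign=+1
Σ_t [0,2]: t=0:+1/92897280 t=1:−1/21772800 t=2:+1/49766400 = -1/66355200
(3j)²=63/8398 [(5 7 8; 3 1 -4)], sign=-1
⇒ 4πI² = 170100/1037153
I = (-1)√(170100/1037153/(4π)) = -0.11424200
No selection rule forces the value: the integral is nonzero (none).

-0.114242 (none)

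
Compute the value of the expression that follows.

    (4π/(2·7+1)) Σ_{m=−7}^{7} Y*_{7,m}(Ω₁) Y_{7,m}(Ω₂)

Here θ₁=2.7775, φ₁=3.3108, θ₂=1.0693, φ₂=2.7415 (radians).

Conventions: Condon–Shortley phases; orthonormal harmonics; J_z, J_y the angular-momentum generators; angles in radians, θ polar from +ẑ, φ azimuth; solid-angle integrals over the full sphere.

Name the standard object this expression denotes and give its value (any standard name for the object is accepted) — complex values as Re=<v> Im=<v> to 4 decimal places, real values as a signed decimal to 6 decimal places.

Legendre polynomial (addition theorem), +0.289711

This sum is the spherical-harmonic addition theorem: it equals the Legendre polynomial P_l(cos γ) of the angle γ between the two directions.
Summing Y*_{l m}(θ₁,φ₁)·Y_{l m}(θ₂,φ₂) over m ∈ [−7, 7]; prefactor 4π/(2·7+1) = 0.837758:
  m=-7: (-0.000137, -0.000336) × (0.187838, -0.066645) = (-0.000048, -0.000054)  (running Σ = (-0.000048, -0.000054))
  m=-6: (-0.001880, -0.003029) × (-0.301642, 0.276000) = (0.001403, 0.000395)  (running Σ = (0.001355, 0.000341))
  m=-5: (-0.014419, -0.016283) × (0.158825, -0.346614) = (-0.007934, 0.002412)  (running Σ = (-0.006579, 0.002752))
  m=-4: (-0.071792, -0.057680) × (-0.000027, 0.000921) = (0.000055, -0.000065)  (running Σ = (-0.006524, 0.002688))
  m=-3: (-0.237510, -0.132113) × (0.124657, 0.320900) = (0.012788, -0.092686)  (running Σ = (0.006264, -0.089998))
  m=-2: (-0.489341, -0.172225) × (-0.112160, -0.115527) = (0.034988, 0.075849)  (running Σ = (0.041251, -0.014149))
  m=-1: (-0.472623, -0.080743) × (-0.260847, -0.110313) = (0.114376, 0.073198)  (running Σ = (0.155627, 0.059049))
  m=0: (0.173153, -0.000000) × (0.199613, 0.000000) = (0.034564, 0.000000)  (running Σ = (0.190191, 0.059049))
  m=1: (0.472623, -0.080743) × (0.260847, -0.110313) = (0.114376, -0.073198)  (running Σ = (0.304566, -0.014149))
  m=2: (-0.489341, 0.172225) × (-0.112160, 0.115527) = (0.034988, -0.075849)  (running Σ = (0.339554, -0.089998))
  m=3: (0.237510, -0.132113) × (-0.124657, 0.320900) = (0.012788, 0.092686)  (running Σ = (0.352341, 0.002688))
  m=4: (-0.071792, 0.057680) × (-0.000027, -0.000921) = (0.000055, 0.000065)  (running Σ = (0.352397, 0.002752))
  m=5: (0.014419, -0.016283) × (-0.158825, -0.346614) = (-0.007934, -0.002412)  (running Σ = (0.344462, 0.000341))
  m=6: (-0.001880, 0.003029) × (-0.301642, -0.276000) = (0.001403, -0.000395)  (running Σ = (0.345866, -0.000054))
  m=7: (0.000137, -0.000336) × (-0.187838, -0.066645) = (-0.000048, 0.000054)  (running Σ = (0.345818, -0.000000))
Σ over m = (0.345818, -0.000000); ×(4π/15) → (0.289711, -0.000000). Real part: 0.289711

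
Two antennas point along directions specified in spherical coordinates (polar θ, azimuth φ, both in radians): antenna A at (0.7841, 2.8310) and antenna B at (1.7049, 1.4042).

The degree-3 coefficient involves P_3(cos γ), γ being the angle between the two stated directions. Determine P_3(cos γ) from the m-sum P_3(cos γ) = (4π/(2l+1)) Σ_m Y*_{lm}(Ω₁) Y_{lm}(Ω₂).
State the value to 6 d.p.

-0.008644

Expand P_3 via completeness: Σ_{m} conj(Y_{3,m}) at Ω₁ times Y_{3,m} at Ω₂ —
  m=-3: (-0.08763 + 0.11794j) × (-0.19461 + 0.35642j) = -0.02498 - 0.05419j  (running Σ = -0.02498 - 0.05419j)
  m=-2: (0.29344 - 0.21002j) × (0.12682 + 0.04389j) = 0.04643 - 0.01375j  (running Σ = 0.02145 - 0.06794j)
  m=-1: (-0.32737 + 0.10508j) × (-0.04836 + 0.28761j) = -0.01439 - 0.09924j  (running Σ = 0.00706 - 0.16718j)
  m=0: (-0.13039 + 0.00000j) × (0.14522 + 0.00000j) = -0.01894 + 0.00000j  (running Σ = -0.01188 - 0.16718j)
  m=1: (0.32737 + 0.10508j) × (0.04836 + 0.28761j) = -0.01439 + 0.09924j  (running Σ = -0.02627 - 0.06794j)
  m=2: (0.29344 + 0.21002j) × (0.12682 - 0.04389j) = 0.04643 + 0.01375j  (running Σ = 0.02017 - 0.05419j)
  m=3: (0.08763 + 0.11794j) × (0.19461 + 0.35642j) = -0.02498 + 0.05419j  (running Σ = -0.00482 + 0.00000j)
Total Σ_m = -0.00482 + 0.00000j. Multiply by 1.795196: -0.00864 + 0.00000j. P_3(cos γ) = -0.008644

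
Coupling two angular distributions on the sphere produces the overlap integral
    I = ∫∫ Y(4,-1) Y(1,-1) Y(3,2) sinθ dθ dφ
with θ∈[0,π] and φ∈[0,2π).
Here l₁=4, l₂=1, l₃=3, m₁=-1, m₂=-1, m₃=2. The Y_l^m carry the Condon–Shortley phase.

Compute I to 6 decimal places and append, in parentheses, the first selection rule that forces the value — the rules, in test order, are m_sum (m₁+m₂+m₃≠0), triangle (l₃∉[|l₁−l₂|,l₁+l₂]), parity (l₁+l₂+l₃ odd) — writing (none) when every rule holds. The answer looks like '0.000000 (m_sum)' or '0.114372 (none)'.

Rules hold: Σm=0, L=8 even, 3≤3≤5.
N = 9·3·7 = 189
Δ = 2!·6!·0!/9! = 1/252
Racah Σ t=1..1: t=1:−1/36 = -1/36
⇒ 3j(4 1 3; 0 0 0)² = 4/63, sgn +1
Racah Σ t=0..0: t=0:+1/240 = 1/240
⇒ 3j(4 1 3; -1 -1 2)² = 1/84, sgn -1
4πI² = N·(3j₀)²·(3jₘ)² = 1/7
I = -1·√(0.142857/4π) = -0.10662181
No selection rule forces the value: the integral is nonzero (none).

-0.106622 (none)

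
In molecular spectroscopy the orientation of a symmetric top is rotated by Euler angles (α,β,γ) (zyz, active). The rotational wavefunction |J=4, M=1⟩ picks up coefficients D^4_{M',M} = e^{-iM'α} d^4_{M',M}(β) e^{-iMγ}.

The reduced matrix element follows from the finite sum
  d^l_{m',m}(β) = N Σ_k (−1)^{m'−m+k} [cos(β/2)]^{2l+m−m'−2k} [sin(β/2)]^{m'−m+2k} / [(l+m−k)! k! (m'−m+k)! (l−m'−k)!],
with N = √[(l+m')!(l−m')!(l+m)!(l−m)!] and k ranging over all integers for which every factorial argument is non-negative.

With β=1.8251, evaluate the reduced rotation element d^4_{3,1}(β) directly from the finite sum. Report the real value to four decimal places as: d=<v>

d^4_{3,1}(β=1.8251) via the finite sum:
c=cos(1.825100/2)=0.611731, s=sin(1.825100/2)=0.791066; N=√[5040·1·120·6]=1904.940944
k∈{0,1} keeps every argument non-negative
  k=0: (−1)^2·1904.9409/(240)·0.6117^6·0.7911^2 = +0.260290
  k=1: (−1)^3·1904.9409/(144)·0.6117^4·0.7911^4 = -0.725456
d^4_{3,1}(1.8251) = +0.260290 -0.725456 = -0.465166

d=-0.4652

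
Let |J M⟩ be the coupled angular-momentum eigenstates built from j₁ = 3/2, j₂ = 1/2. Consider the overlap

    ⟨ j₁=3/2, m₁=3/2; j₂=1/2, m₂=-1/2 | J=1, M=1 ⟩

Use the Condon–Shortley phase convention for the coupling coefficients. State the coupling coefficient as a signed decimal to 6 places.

+0.866025  (= +√(3/4))

triangle: 1!×2!×0!/4! = 2/24
(j±m)!: 3!×0!×0!×1!×2!×0! = 12
prefactor² = (2J+1)×Δ×N² = 3
  k=0: +1/(0!×1!×0!×0!×2!×0!) = 1/2
Σ = 1/2  ⇒  CG² = 3×(1/2)² = 3/4
CG = +√(3/4) = +0.866025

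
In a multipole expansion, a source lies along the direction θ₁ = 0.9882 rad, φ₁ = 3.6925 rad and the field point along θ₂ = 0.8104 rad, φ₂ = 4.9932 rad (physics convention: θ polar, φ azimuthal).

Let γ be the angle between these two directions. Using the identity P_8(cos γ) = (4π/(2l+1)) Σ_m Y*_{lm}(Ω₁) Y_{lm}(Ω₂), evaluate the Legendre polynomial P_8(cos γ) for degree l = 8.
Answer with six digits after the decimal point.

Term-by-term m-sum for l=8 (normalisation 4π/17 = 0.739198):
  term(m=-8) = -0.00265 + 0.00396j   from Y*(Ω₁)=-0.03660 - 0.11622j, Y(Ω₂)=-0.02449 - 0.03055j
  term(m=-7) = -0.04541 - 0.01504j   from Y*(Ω₁)=0.24254 + 0.21048j, Y(Ω₂)=-0.13751 + 0.05731j
  term(m=-6) = 0.00750 - 0.15055j   from Y*(Ω₁)=-0.44580 - 0.07370j, Y(Ω₂)=0.03797 + 0.33144j
  term(m=-5) = 0.12608 - 0.02824j   from Y*(Ω₁)=0.25915 - 0.10564j, Y(Ω₂)=0.45528 + 0.07662j
  term(m=-4) = -0.02190 - 0.04101j   from Y*(Ω₁)=0.08894 - 0.12126j, Y(Ω₂)=0.13380 - 0.27872j
  term(m=-3) = -0.03314 + 0.03153j   from Y*(Ω₁)=-0.02969 + 0.36164j, Y(Ω₂)=0.09408 + 0.08392j
  term(m=-2) = -0.01091 - 0.00655j   from Y*(Ω₁)=-0.01500 - 0.02961j, Y(Ω₂)=0.32446 - 0.20416j
  term(m=-1) = -0.00474 + 0.01711j   from Y*(Ω₁)=-0.29130 - 0.17896j, Y(Ω₂)=-0.01439 - 0.04989j
  term(m=+0) = 0.03144 + 0.00000j   from Y*(Ω₁)=0.08583 + 0.00000j, Y(Ω₂)=0.36635 + 0.00000j
  term(m=+1) = -0.00474 - 0.01711j   from Y*(Ω₁)=0.29130 - 0.17896j, Y(Ω₂)=0.01439 - 0.04989j
  term(m=+2) = -0.01091 + 0.00655j   from Y*(Ω₁)=-0.01500 + 0.02961j, Y(Ω₂)=0.32446 + 0.20416j
  term(m=+3) = -0.03314 - 0.03153j   from Y*(Ω₁)=0.02969 + 0.36164j, Y(Ω₂)=-0.09408 + 0.08392j
  term(m=+4) = -0.02190 + 0.04101j   from Y*(Ω₁)=0.08894 + 0.12126j, Y(Ω₂)=0.13380 + 0.27872j
  term(m=+5) = 0.12608 + 0.02824j   from Y*(Ω₁)=-0.25915 - 0.10564j, Y(Ω₂)=-0.45528 + 0.07662j
  term(m=+6) = 0.00750 + 0.15055j   from Y*(Ω₁)=-0.44580 + 0.07370j, Y(Ω₂)=0.03797 - 0.33144j
  term(m=+7) = -0.04541 + 0.01504j   from Y*(Ω₁)=-0.24254 + 0.21048j, Y(Ω₂)=0.13751 + 0.05731j
  term(m=+8) = -0.00265 - 0.00396j   from Y*(Ω₁)=-0.03660 + 0.11622j, Y(Ω₂)=-0.02449 + 0.03055j
Σ over m = 0.06109 + 0.00000j; ×(4π/17) → 0.04516 + 0.00000j. Real part: 0.045158

0.045158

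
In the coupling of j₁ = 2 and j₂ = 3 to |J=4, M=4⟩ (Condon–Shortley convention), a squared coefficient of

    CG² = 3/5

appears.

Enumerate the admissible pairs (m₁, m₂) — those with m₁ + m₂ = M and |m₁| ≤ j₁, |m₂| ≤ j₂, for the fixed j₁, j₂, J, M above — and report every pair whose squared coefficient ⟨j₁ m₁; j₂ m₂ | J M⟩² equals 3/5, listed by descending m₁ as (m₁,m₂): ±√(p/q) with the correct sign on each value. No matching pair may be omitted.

(1,3): −√(3/5)

Admissible pairs with m₁+m₂ = M = 4: (1,3), (2,2)
  (m₁,m₂)=(2,2): CG² = 2/5, CG = +√(2/5)
  (m₁,m₂)=(1,3): CG² = 3/5, CG = −√(3/5)   ← matches the target
Pairs with CG² = 3/5: (1,3): −√(3/5)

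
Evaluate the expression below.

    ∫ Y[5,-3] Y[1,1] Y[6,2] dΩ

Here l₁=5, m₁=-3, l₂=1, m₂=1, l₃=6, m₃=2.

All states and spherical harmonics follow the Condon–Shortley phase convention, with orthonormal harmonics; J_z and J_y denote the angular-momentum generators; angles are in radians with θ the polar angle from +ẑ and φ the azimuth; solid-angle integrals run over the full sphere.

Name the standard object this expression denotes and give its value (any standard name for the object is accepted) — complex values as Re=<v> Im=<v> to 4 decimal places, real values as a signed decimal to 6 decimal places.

This is a Gaunt coefficient — the integral of a triple product of spherical harmonics over the sphere.
m-sum 0 ✓  L=12 even ✓  4≤6≤6 ✓
Π(2lᵢ+1) = 11×3×13 = 429
triangle coeff Δ(5,1,6) = 1/858
Σ_t [0,0]: t=0:+1/14400 = 1/14400
(3j)²=6/143 [(5 1 6; 0 0 0)], sign=+1
Σ_t [0,0]: t=0:+1/161280 = 1/161280
(3j)²=1/143 [(5 1 6; -3 1 2)], sign=+1
⇒ 4πI² = 18/143
I = (+1)√(18/143/(4π)) = 0.10008369

Gaunt coefficient, +0.100084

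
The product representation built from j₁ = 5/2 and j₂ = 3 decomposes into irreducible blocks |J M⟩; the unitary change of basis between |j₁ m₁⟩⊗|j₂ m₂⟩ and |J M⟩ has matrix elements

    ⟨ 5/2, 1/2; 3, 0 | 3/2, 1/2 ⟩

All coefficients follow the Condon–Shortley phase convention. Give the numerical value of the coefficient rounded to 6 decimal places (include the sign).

+0.338062

√[4·4!1!2!/8! · 3!2!3!3!2!1!] = √(144/35)
  +(−1)^1/∏(1,3,1,2,0,0)! = -1/12  (running -1/12)
  +(−1)^2/∏(2,2,0,1,1,1)! = 1/4  (running 1/6)
⟨..|..⟩ = √(144/35)·(1/6) = +0.338062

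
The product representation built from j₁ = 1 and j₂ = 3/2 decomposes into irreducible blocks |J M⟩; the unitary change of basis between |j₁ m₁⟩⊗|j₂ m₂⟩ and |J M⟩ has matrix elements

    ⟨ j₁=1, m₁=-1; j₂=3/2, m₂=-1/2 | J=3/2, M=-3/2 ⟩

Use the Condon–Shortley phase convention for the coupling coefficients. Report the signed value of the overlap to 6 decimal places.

j₁+j₂−J=1  J+j₁−j₂=1  J−j₁+j₂=2  j₁+j₂+J+1=5
(j₁±m₁, j₂±m₂, J±M) = (0,2,1,2,0,3)
P² = 8/5
sum k=1..1:
  [1] −1/2 = -1/2
S = -1/2
C² = P²·S² = 2/5 ; C = -0.632456

−√(2/5) = -0.632456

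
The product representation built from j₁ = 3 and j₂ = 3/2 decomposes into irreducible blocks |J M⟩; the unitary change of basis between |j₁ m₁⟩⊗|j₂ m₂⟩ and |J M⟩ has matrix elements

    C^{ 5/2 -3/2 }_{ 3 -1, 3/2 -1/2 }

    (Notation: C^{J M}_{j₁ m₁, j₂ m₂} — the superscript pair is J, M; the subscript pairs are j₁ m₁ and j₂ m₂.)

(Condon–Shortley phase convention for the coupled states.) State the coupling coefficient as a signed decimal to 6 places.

triangle: 2!×4!×1!/8! = 48/40320
(j±m)!: 2!×4!×1!×2!×1!×4! = 2304
prefactor² = (2J+1)×Δ×N² = 576/35
  k=0: +1/(0!×2!×4!×1!×0!×0!) = 1/48
  k=1: −1/(1!×1!×3!×0!×1!×1!) = -1/6
Σ = -7/48  ⇒  CG² = 576/35×(-7/48)² = 7/20
CG = −√(7/20) = -0.591608

-0.591608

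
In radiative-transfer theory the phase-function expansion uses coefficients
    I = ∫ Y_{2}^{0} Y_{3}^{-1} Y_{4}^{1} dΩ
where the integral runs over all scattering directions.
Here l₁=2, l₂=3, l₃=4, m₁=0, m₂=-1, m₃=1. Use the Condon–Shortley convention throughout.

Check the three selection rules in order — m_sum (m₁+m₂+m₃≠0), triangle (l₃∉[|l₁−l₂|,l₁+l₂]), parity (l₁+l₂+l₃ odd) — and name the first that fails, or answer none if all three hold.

azimuthal sum: 0 − 1 + 1 = 0  ✓
1 ≤ 4 ≤ 5 (triangle on l)  ✓
L = 2 + 3 + 4 = 9 (odd)  ✗

parity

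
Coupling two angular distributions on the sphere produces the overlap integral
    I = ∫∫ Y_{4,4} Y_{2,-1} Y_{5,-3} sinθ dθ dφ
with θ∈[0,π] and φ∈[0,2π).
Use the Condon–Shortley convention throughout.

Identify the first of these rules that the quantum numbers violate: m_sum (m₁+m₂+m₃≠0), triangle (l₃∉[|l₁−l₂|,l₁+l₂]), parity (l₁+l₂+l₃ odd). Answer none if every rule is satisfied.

Σmᵢ = 0  ✓
l₃∈[|l₁−l₂|,l₁+l₂]=[2,6], have l₃=5  ✓
Σlᵢ = 11 ⇒ odd  ✗

parity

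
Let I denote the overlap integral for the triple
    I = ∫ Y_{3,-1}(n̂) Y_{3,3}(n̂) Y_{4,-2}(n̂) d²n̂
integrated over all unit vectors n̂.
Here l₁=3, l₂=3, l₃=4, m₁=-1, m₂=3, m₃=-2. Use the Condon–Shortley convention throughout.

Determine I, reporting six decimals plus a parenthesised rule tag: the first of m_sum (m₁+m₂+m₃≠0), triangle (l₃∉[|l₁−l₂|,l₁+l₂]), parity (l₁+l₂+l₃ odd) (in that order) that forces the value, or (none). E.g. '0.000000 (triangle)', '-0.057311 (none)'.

-0.188451 (none)

Checks pass: Σm=0; 10 even; l₃=4∈[0,6].
(2·3+1)(2·3+1)(2·4+1) = 441
Δ: 2! 4! 4! / 11! → 1/34650
sum: t=0:+1/72 t=1:−1/16 t=2:+1/72 = -5/144
3j²(3 3 4; 0 0 0) = Δ·Π!·Σ² = 2/77  (sign -1)
sum: t=2:+1/192 = 1/192
3j²(3 3 4; -1 3 -2) = Δ·Π!·Σ² = 3/77  (sign +1)
combine: 4πI² = 441·2/77·3/77 = 54/121
take √, sign -1: I = -0.18845135
No selection rule forces the value: the integral is nonzero (none).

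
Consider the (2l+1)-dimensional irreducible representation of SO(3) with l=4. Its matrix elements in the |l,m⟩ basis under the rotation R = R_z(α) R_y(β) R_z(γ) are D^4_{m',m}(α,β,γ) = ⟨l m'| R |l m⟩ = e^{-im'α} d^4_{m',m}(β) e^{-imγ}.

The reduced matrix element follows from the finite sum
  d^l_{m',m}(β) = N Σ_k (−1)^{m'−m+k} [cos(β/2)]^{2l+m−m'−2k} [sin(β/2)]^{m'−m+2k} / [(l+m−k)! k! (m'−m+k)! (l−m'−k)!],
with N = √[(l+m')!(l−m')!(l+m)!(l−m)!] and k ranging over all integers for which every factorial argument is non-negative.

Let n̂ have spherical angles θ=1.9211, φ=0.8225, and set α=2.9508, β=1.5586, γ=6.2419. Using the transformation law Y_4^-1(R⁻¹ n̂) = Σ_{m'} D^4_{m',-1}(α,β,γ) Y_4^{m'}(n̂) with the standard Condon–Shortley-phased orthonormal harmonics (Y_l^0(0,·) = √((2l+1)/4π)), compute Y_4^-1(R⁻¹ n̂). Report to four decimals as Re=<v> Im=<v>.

Need the full column D^4_{m',-1} for m'=−4..4 at α=2.9508, β=1.5586, γ=6.2419.
cos(β/2)=0.711406, sin(β/2)=0.702782
d^4_{-4,-1}: single k=3 term ⇒ +0.473306;  D = +0.328239-0.340995i
d^4_{-3,-1}: k∈[2..3] ⇒ +0.508177 -0.826551 = -0.318374;  D = +0.260285-0.183341i
d^4_{-2,-1}: k∈[1..3] ⇒ +0.274965 -1.341696 +0.872909 = -0.193822;  D = -0.176749+0.079540i
d^4_{-1,-1}: k∈[0..3] ⇒ +0.065605 -0.960364 +1.874442 -0.609757 = +0.369926;  D = -0.360009+0.085083i
d^4_{0,-1}: k∈[0..3] ⇒ -0.289839 +1.697126 -1.656228 +0.269386 = +0.020445;  D = +0.020427-0.000844i
d^4_{1,-1}: k∈[0..3] ⇒ +0.640243 -1.874442 +0.914636 -0.059506 = -0.379070;  D = +0.374841+0.056463i
d^4_{2,-1}: k∈[0..2] ⇒ -0.894464 +1.309363 -0.255562 = +0.159337;  D = +0.150200+0.053182i
d^4_{3,-1}: k∈[0..1] ⇒ +0.826551 -0.483980 = +0.342572;  D = -0.295384-0.173504i
d^4_{4,-1}: single k=0 term ⇒ -0.461900;  D = -0.346684-0.305224i
Y_4^{m'}(θ=1.9211,φ=0.8225) and Σ D·Y over m':
  (+0.3282-0.3410i)·(-0.3406+0.0509i)  (+0.2603-0.1833i)·(+0.2781+0.2222i)  (-0.1767+0.0795i)·(+0.0038+0.0517i)  (-0.3600+0.0851i)·(+0.2257-0.2431i)  (+0.0204-0.0008i)·(-0.0051+0.0000i)  (+0.3748+0.0565i)·(-0.2257-0.2431i)  (+0.1502+0.0532i)·(+0.0038-0.0517i)  (-0.2954-0.1735i)·(-0.2781+0.2222i)  (-0.3467-0.3052i)·(-0.3406-0.0509i)
Y_4^-1(R⁻¹ n̂) = +0.108885+0.230445i

Re=0.1089 Im=0.2304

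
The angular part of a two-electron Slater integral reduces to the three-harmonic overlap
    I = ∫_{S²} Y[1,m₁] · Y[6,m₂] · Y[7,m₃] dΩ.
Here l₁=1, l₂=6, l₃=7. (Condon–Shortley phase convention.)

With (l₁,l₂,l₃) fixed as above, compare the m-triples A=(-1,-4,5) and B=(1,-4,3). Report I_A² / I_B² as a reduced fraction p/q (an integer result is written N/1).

11/1

Shared (l₁,l₂,l₃)=(1,6,7): N and (l;000)² cancel in I_A²/I_B².
A: Δ = 0!·2!·12!/15! = 1/1365; Racah Σ t=0..0: t=0:+1/14515200 = 1/14515200; ⇒ 3j(1 6 7; -1 -4 5)² = 22/455, sgn +1
B: Δ = 0!·2!·12!/15! = 1/1365; Racah Σ t=0..0: t=0:+1/14515200 = 1/14515200; ⇒ 3j(1 6 7; 1 -4 3)² = 2/455, sgn +1
I_A²/I_B² = (22/455)/(2/455) = 11/1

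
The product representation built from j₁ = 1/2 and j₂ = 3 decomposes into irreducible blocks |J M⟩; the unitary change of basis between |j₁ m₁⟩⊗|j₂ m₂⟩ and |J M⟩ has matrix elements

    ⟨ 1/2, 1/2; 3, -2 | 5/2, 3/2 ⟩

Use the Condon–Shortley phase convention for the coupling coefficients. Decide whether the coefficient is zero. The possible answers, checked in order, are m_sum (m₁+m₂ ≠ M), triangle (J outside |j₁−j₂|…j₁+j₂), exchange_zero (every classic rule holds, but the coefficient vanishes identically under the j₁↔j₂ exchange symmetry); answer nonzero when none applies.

m-sum: m₁+m₂ = 1/2+(-2) = -3/2, M = 3/2  ✗ ⇒ coefficient is 0

m_sum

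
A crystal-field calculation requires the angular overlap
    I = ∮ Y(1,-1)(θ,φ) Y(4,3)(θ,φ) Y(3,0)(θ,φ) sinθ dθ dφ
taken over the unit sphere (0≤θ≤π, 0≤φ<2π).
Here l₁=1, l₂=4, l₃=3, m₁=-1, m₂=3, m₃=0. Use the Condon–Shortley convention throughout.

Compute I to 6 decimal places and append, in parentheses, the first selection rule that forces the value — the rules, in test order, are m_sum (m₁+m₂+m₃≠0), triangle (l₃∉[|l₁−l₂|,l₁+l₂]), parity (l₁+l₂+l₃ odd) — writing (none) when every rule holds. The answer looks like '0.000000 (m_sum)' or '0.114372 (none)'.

0.000000 (m_sum)

Σmᵢ = 2 ≠ 0, so the φ-integral vanishes; I = 0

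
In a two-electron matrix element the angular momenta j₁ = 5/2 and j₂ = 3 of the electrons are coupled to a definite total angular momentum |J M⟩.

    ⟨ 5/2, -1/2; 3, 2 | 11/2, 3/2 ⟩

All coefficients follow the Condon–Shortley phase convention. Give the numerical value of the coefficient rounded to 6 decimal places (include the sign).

triangle: 0!·5!·6!/12! = 86400/479001600
(j±m)!: 2!·3!·5!·1!·7!·4! = 174182400
prefactor² = (2J+1)·Δ·N² = 4147200/11
  k=0: +1/(0!·0!·3!·5!·2!·1!) = 1/1440
Σ = 1/1440  ⇒  CG² = 4147200/11·(1/1440)² = 2/11
CG = +√(2/11) = +0.426401

+0.426401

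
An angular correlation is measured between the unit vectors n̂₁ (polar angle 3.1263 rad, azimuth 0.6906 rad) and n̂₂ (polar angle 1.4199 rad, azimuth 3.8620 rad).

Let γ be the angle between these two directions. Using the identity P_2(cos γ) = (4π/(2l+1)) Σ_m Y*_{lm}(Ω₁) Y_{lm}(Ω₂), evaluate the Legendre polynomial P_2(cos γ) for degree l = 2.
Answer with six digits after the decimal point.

Summing Y*_{l m}(θ₁,φ₁)·Y_{l m}(θ₂,φ₂) over m ∈ [−2, 2]; prefactor 4π/(2·2+1) = 2.513274:
  [-2]  conj(Y_{2,-2})(Ω₁) = +0.000017+0.000089i ; Y_{2,-2}(Ω₂) = +0.048936-0.374361i ; Δ = +0.000034-0.000002i
  [-1]  conj(Y_{2,-1})(Ω₁) = -0.009106-0.007525i ; Y_{2,-1}(Ω₂) = -0.086286+0.075741i ; Δ = +0.001356-0.000040i
  [+0]  conj(Y_{2,0})(Ω₁) = +0.630562-0.000000i ; Y_{2,0}(Ω₂) = -0.294010+0.000000i ; Δ = -0.185392+0.000000i
  [+1]  conj(Y_{2,1})(Ω₁) = +0.009106-0.007525i ; Y_{2,1}(Ω₂) = +0.086286+0.075741i ; Δ = +0.001356+0.000040i
  [+2]  conj(Y_{2,2})(Ω₁) = +0.000017-0.000089i ; Y_{2,2}(Ω₂) = +0.048936+0.374361i ; Δ = +0.000034+0.000002i
Total Σ_m = -0.182612+0.000000i. Multiply by 2.513274: -0.458955+0.000000i. P_2(cos γ) = -0.458955

-0.458955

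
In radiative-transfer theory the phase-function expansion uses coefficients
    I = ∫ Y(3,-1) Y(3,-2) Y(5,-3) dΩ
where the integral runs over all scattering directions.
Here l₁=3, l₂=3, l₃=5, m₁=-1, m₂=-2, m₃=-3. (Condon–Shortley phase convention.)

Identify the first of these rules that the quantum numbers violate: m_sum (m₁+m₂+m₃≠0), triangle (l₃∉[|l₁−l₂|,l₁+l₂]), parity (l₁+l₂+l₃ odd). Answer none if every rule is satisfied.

m_sum

Σmᵢ = -6  ✗
l₃∈[|l₁−l₂|,l₁+l₂]=[0,6], have l₃=5
Σlᵢ = 11 ⇒ odd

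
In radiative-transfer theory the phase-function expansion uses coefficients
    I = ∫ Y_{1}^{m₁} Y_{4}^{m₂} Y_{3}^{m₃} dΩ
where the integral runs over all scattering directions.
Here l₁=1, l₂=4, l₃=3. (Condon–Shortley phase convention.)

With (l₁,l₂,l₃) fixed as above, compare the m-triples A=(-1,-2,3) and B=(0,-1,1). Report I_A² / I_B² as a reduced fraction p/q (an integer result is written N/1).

1/15

l's match ⇒ only the (l;m) 3-j factors differ between A and B.
A: triangle coeff Δ(1,4,3) = 1/252; Σ_t [2,2]: t=2:+1/1440 = 1/1440; (3j)²=1/252 [(1 4 3; -1 -2 3)], sign=+1
B: triangle coeff Δ(1,4,3) = 1/252; Σ_t [1,1]: t=1:−1/48 = -1/48; (3j)²=5/84 [(1 4 3; 0 -1 1)], sign=-1
I_A²/I_B² = (1/252)/(5/84) = 1/15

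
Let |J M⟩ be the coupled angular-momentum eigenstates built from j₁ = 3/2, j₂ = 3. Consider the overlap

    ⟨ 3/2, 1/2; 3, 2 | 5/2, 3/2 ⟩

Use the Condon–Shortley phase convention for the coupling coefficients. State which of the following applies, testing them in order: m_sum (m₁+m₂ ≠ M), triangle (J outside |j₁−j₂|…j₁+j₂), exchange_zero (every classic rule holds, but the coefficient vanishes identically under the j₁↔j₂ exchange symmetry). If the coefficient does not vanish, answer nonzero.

m-sum: m₁+m₂ = 1/2+2 = 5/2, M = 3/2  ✗ ⇒ coefficient is 0

m_sum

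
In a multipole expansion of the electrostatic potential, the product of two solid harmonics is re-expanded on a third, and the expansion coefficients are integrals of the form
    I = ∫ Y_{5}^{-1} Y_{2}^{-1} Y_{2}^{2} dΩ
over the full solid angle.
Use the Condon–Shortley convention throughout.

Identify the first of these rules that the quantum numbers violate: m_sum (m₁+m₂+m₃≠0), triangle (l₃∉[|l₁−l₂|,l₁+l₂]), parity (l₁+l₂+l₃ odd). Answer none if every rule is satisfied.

triangle

azimuthal sum: -1 − 1 + 2 = 0  ✓
l₃ must lie in [3,7]; have l₃=2  ✗
L = 5 + 2 + 2 = 9 (odd)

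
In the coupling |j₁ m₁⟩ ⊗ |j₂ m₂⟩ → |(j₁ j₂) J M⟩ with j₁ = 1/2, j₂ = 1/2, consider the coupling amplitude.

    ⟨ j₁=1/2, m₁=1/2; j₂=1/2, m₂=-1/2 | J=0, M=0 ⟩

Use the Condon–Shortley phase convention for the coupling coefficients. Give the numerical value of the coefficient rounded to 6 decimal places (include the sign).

√[1·1!0!0!/2! · 1!0!0!1!0!0!] = √(1/2)
  +(−1)^0/∏(0,1,0,0,0,0)! = 1  (running 1)
⟨..|..⟩ = √(1/2)·(1) = +0.707107

+√(1/2) = +0.707107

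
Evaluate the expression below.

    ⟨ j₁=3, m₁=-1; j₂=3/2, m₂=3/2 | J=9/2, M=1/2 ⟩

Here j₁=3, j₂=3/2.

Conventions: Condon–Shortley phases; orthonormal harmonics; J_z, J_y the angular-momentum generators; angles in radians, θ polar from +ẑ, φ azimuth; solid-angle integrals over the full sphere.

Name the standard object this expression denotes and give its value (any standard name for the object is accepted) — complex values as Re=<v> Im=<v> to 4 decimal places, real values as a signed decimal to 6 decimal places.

This is a Clebsch–Gordan (vector-coupling) coefficient.
j₁+j₂−J=0  J+j₁−j₂=6  J−j₁+j₂=3  j₁+j₂+J+1=10
(j₁±m₁, j₂±m₂, J±M) = (2,4,3,0,5,4)
P² = 69120/7
sum k=0..0:
  [0] +1/288 = 1/288
S = 1/288
C² = P²·S² = 5/42 ; C = +0.345033

Clebsch–Gordan coefficient, +√(5/42) ≈ +0.345033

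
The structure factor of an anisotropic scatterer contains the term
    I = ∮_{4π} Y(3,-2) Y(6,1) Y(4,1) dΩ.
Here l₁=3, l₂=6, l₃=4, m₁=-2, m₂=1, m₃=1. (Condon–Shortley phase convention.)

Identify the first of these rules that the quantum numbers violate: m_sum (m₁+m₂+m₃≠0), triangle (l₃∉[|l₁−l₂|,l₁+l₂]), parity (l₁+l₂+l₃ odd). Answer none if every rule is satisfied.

parity

azimuthal sum: -2 + 1 + 1 = 0  ✓
3 ≤ 4 ≤ 9 (triangle on l)  ✓
L = 3 + 6 + 4 = 13 (odd)  ✗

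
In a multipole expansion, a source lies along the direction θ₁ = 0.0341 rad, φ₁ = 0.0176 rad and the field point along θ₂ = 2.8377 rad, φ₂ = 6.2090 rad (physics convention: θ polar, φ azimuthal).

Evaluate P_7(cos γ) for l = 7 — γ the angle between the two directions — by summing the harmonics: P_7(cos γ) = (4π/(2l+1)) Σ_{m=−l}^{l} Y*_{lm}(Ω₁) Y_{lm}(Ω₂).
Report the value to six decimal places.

0.066681

Addition theorem: P_7(cos γ) = (4π/15) Σ_m Y*_{lm}(Ω₁) Y_{lm}(Ω₂), m = −7…7:
  term(m=-7) = +0.000000+0.000000i   from Y*(Ω₁)=+0.000000+0.000000i, Y(Ω₂)=+0.000093+0.000053i
  term(m=-6) = -0.000000-0.000000i   from Y*(Ω₁)=+0.000000+0.000000i, Y(Ω₂)=-0.001157-0.000552i
  term(m=-5) = +0.000000+0.000000i   from Y*(Ω₁)=+0.000000+0.000000i, Y(Ω₂)=+0.008891+0.003458i
  term(m=-4) = -0.000000-0.000000i   from Y*(Ω₁)=+0.000010+0.000001i, Y(Ω₂)=-0.047440-0.014506i
  term(m=-3) = +0.000061+0.000017i   from Y*(Ω₁)=+0.000349+0.000018i, Y(Ω₂)=+0.177659+0.040205i
  term(m=-2) = -0.003812-0.000708i   from Y*(Ω₁)=+0.008682+0.000306i, Y(Ω₂)=-0.441408-0.065977i
  term(m=-1) = +0.082536+0.007597i   from Y*(Ω₁)=+0.138259+0.002434i, Y(Ω₂)=+0.597745+0.044425i
  term(m=+0) = -0.077974+0.000000i   from Y*(Ω₁)=+1.074834-0.000000i, Y(Ω₂)=-0.072545+0.000000i
  term(m=+1) = +0.082536-0.007597i   from Y*(Ω₁)=-0.138259+0.002434i, Y(Ω₂)=-0.597745+0.044425i
  term(m=+2) = -0.003812+0.000708i   from Y*(Ω₁)=+0.008682-0.000306i, Y(Ω₂)=-0.441408+0.065977i
  term(m=+3) = +0.000061-0.000017i   from Y*(Ω₁)=-0.000349+0.000018i, Y(Ω₂)=-0.177659+0.040205i
  term(m=+4) = -0.000000+0.000000i   from Y*(Ω₁)=+0.000010-0.000001i, Y(Ω₂)=-0.047440+0.014506i
  term(m=+5) = +0.000000-0.000000i   from Y*(Ω₁)=-0.000000+0.000000i, Y(Ω₂)=-0.008891+0.003458i
  term(m=+6) = -0.000000+0.000000i   from Y*(Ω₁)=+0.000000-0.000000i, Y(Ω₂)=-0.001157+0.000552i
  term(m=+7) = +0.000000-0.000000i   from Y*(Ω₁)=-0.000000+0.000000i, Y(Ω₂)=-0.000093+0.000053i
Total Σ_m = +0.079595-0.000000i. Multiply by 0.837758: +0.066681-0.000000i. P_7(cos γ) = 0.066681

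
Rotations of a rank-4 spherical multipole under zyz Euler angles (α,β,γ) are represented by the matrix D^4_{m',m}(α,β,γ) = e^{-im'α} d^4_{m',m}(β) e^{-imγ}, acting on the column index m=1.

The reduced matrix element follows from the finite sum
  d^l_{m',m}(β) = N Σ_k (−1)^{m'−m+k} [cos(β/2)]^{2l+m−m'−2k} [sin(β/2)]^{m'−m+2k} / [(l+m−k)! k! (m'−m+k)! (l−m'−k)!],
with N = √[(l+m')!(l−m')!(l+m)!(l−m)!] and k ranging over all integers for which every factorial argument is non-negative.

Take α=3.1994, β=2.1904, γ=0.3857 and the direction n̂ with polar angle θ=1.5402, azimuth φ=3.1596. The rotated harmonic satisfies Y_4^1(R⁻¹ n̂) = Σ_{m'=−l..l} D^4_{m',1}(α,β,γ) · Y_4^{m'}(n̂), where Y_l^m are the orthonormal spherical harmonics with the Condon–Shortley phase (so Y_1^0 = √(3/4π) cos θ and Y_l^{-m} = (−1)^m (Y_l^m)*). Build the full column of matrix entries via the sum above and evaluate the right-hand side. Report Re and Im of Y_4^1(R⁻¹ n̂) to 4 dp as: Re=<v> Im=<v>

Need the full column D^4_{m',1} for m'=−4..4 at α=3.1994, β=2.1904, γ=0.3857.
cos(β/2)=0.457869, sin(β/2)=0.889020
d^4_{-4,1}: single k=5 term ⇒ +0.398909;  D = +0.394159-0.061375i
d^4_{-3,1}: k∈[4..5] ⇒ +0.363186 -0.821525 = -0.458340;  D = +0.448051-0.096566i
d^4_{-2,1}: k∈[3..5] ⇒ +0.199965 -1.130801 +0.852624 = -0.078213;  D = -0.075377+0.020868i
d^4_{-1,1}: k∈[2..5] ⇒ +0.072823 -0.823627 +1.552537 -0.390204 = +0.411528;  D = -0.389603+0.132532i
d^4_{0,1}: k∈[1..4] ⇒ +0.016773 -0.379407 +1.430363 -0.898744 = +0.168985;  D = +0.156571-0.063574i
d^4_{1,1}: k∈[0..3] ⇒ +0.001932 -0.109234 +0.823627 -1.035024 = -0.318700;  D = +0.287866-0.136757i
d^4_{2,1}: k∈[0..2] ⇒ -0.015912 +0.299948 -0.753868 = -0.469832;  D = -0.412020+0.225792i
d^4_{3,1}: k∈[0..1] ⇒ +0.057801 -0.363186 = -0.305384;  D = +0.258881-0.161989i
d^4_{4,1}: single k=0 term ⇒ -0.105812;  D = -0.086306+0.061216i
Y_4^{m'}(θ=1.5402,φ=3.1596) and Σ D·Y over m':
  (+0.3942-0.0614i)·(+0.4406-0.0318i)  (+0.4481-0.0966i)·(-0.0382+0.0021i)  (-0.0754+0.0209i)·(-0.3318+0.0120i)  (-0.3896+0.1325i)·(+0.0433-0.0008i)  (+0.1566-0.0636i)·(+0.3144+0.0000i)  (+0.2879-0.1368i)·(-0.0433-0.0008i)  (-0.4120+0.2258i)·(-0.3318-0.0120i)  (+0.2589-0.1620i)·(+0.0382+0.0021i)  (-0.0863+0.0612i)·(+0.4406+0.0318i)
Y_4^1(R⁻¹ n̂) = +0.309103-0.102449i

Re=0.3091 Im=-0.1024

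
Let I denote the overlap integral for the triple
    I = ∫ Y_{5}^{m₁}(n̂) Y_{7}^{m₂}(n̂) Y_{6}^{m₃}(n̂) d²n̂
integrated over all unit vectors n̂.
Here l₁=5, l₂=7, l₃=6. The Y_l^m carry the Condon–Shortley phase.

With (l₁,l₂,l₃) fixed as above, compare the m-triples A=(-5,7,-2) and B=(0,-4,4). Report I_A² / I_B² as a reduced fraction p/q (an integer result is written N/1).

Same 5,7,6: normalisation and zero-m 3j drop out of the ratio.
A: Δ: 6! 4! 8! / 19! → 1/174594420; sum: t=6:+1/696729600 = 1/696729600; 3j²(5 7 6; -5 7 -2) = Δ·Π!·Σ² = 7/1938  (sign +1)
B: Δ: 6! 4! 8! / 19! → 1/174594420; sum: t=1:−1/4147200 t=2:+1/1451520 t=3:−1/5806080 = 1/3628800; 3j²(5 7 6; 0 -4 4) = Δ·Π!·Σ² = 320/29393  (sign +1)
I_A²/I_B² = (7/1938)/(320/29393) = 637/1920

637/1920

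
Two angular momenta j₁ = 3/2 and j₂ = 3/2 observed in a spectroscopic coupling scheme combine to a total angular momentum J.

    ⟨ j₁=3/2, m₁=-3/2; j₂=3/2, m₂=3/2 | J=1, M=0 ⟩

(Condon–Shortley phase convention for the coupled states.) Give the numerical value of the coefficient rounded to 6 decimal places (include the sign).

j₁+j₂−J=2  J+j₁−j₂=1  J−j₁+j₂=1  j₁+j₂+J+1=5
(j₁±m₁, j₂±m₂, J±M) = (0,3,3,0,1,1)
P² = 9/5
sum k=2..2:
  [2] +1/2 = 1/2
S = 1/2
C² = P²·S² = 9/20 ; C = +0.670820

+0.670820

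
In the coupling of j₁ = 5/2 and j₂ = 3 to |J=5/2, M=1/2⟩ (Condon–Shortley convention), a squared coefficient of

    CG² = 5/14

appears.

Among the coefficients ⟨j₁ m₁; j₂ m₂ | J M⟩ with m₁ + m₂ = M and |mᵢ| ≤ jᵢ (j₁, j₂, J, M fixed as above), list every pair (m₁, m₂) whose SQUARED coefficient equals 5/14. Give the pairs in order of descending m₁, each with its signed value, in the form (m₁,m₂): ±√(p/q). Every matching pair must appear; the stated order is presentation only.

(5/2,-2): +√(5/14)

Admissible pairs with m₁+m₂ = M = 1/2: (-5/2,3), (-3/2,2), (-1/2,1), (1/2,0), (3/2,-1), (5/2,-2)
  (m₁,m₂)=(5/2,-2): CG² = 5/14, CG = +√(5/14)   ← matches the target
  (m₁,m₂)=(3/2,-1): CG² = 1/35, CG = −√(1/35)
  (m₁,m₂)=(1/2,0): CG² = 8/105, CG = −√(8/105)
  (m₁,m₂)=(-1/2,1): CG² = 8/35, CG = +√(8/35)
  (m₁,m₂)=(-3/2,2): CG² = 1/14, CG = −√(1/14)
  (m₁,m₂)=(-5/2,3): CG² = 5/21, CG = −√(5/21)
Pairs with CG² = 5/14: (5/2,-2): +√(5/14)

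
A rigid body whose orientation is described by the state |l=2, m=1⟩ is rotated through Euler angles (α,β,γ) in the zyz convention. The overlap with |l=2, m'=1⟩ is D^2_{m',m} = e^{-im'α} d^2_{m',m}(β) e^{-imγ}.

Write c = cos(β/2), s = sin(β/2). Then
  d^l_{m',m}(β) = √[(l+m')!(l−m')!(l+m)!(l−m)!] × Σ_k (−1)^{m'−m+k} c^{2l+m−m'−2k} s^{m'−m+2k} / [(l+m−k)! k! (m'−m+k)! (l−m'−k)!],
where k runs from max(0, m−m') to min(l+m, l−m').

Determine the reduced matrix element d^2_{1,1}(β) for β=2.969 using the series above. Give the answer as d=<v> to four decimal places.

d^2_{1,1}(β=2.9690) via the finite sum:
With c≡cos(β/2)=0.086189 and s≡sin(β/2)=0.996279, N=[6·1·6·1]^{1/2}=6.000000
The bounds max(0,m−m')=0 and min(l+m,l−m')=1 give 2 terms
  k=0: (−1)^0·6.0000/(6)·0.0862^4·0.9963^0 = +0.000055
  k=1: (−1)^1·6.0000/(2)·0.0862^2·0.9963^2 = -0.022120
d^2_{1,1}(2.9690) = +0.000055 -0.022120 = -0.022065

d=-0.0221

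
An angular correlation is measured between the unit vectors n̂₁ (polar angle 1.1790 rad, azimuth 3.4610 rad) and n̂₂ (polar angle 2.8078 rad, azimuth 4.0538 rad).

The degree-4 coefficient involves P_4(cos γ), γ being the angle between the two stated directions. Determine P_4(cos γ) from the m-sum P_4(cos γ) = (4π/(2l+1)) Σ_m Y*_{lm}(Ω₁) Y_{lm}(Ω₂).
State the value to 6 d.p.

Term-by-term m-sum for l=4 (normalisation 4π/9 = 1.396263):
  [-4]  conj(Y_{4,-4})(Ω₁) = +0.093311+0.309114i ; Y_{4,-4}(Ω₂) = -0.004457+0.002477i ; Δ = -0.001181-0.001147i
  [-3]  conj(Y_{4,-3})(Ω₁) = -0.216952-0.308716i ; Y_{4,-3}(Ω₂) = -0.038225-0.016386i ; Δ = +0.003234+0.015356i
  [-2]  conj(Y_{4,-2})(Ω₁) = +0.004740+0.003520i ; Y_{4,-2}(Ω₂) = -0.047288-0.182438i ; Δ = +0.000418-0.001031i
  [-1]  conj(Y_{4,-1})(Ω₁) = +0.313754+0.103769i ; Y_{4,-1}(Ω₂) = +0.291150-0.376238i ; Δ = +0.130391-0.087834i
  [+0]  conj(Y_{4,0})(Ω₁) = -0.066662-0.000000i ; Y_{4,0}(Ω₂) = +0.434741+0.000000i ; Δ = -0.028981-0.000000i
  [+1]  conj(Y_{4,1})(Ω₁) = -0.313754+0.103769i ; Y_{4,1}(Ω₂) = -0.291150-0.376238i ; Δ = +0.130391+0.087834i
  [+2]  conj(Y_{4,2})(Ω₁) = +0.004740-0.003520i ; Y_{4,2}(Ω₂) = -0.047288+0.182438i ; Δ = +0.000418+0.001031i
  [+3]  conj(Y_{4,3})(Ω₁) = +0.216952-0.308716i ; Y_{4,3}(Ω₂) = +0.038225-0.016386i ; Δ = +0.003234-0.015356i
  [+4]  conj(Y_{4,4})(Ω₁) = +0.093311-0.309114i ; Y_{4,4}(Ω₂) = -0.004457-0.002477i ; Δ = -0.001181+0.001147i
Σ over m = +0.236744+0.000000i; ×(4π/9) → +0.330557+0.000000i. Real part: 0.330557

0.330557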